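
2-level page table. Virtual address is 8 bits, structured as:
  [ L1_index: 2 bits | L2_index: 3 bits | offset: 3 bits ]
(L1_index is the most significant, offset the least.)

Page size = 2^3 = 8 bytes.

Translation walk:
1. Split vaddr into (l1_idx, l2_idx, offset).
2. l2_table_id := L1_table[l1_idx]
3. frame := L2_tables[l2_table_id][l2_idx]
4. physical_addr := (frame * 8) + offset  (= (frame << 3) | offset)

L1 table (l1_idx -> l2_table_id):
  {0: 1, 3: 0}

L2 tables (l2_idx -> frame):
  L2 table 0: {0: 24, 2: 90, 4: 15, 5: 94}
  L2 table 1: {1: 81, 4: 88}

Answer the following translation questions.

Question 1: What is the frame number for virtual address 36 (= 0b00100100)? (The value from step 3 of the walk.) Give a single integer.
vaddr = 36: l1_idx=0, l2_idx=4
L1[0] = 1; L2[1][4] = 88

Answer: 88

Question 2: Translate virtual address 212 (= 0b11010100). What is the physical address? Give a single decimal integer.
vaddr = 212 = 0b11010100
Split: l1_idx=3, l2_idx=2, offset=4
L1[3] = 0
L2[0][2] = 90
paddr = 90 * 8 + 4 = 724

Answer: 724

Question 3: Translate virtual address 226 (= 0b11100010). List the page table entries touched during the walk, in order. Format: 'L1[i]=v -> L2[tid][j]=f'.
vaddr = 226 = 0b11100010
Split: l1_idx=3, l2_idx=4, offset=2

Answer: L1[3]=0 -> L2[0][4]=15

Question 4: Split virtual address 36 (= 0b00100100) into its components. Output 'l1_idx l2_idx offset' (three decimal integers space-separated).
vaddr = 36 = 0b00100100
  top 2 bits -> l1_idx = 0
  next 3 bits -> l2_idx = 4
  bottom 3 bits -> offset = 4

Answer: 0 4 4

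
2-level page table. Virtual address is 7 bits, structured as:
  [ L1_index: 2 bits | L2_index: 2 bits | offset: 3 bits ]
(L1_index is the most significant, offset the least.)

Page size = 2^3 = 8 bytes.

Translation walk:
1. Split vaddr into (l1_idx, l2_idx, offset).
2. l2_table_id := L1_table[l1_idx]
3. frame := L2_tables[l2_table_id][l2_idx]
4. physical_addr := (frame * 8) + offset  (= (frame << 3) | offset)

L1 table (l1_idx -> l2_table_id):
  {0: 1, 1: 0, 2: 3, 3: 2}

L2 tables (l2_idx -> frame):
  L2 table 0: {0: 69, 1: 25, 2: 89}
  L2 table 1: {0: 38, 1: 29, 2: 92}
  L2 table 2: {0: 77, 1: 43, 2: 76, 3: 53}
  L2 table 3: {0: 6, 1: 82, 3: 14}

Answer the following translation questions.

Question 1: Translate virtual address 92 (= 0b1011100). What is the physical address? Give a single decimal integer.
Answer: 116

Derivation:
vaddr = 92 = 0b1011100
Split: l1_idx=2, l2_idx=3, offset=4
L1[2] = 3
L2[3][3] = 14
paddr = 14 * 8 + 4 = 116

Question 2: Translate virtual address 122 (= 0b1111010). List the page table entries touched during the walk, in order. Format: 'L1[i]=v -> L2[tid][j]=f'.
Answer: L1[3]=2 -> L2[2][3]=53

Derivation:
vaddr = 122 = 0b1111010
Split: l1_idx=3, l2_idx=3, offset=2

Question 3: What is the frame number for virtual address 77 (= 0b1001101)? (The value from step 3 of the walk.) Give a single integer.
vaddr = 77: l1_idx=2, l2_idx=1
L1[2] = 3; L2[3][1] = 82

Answer: 82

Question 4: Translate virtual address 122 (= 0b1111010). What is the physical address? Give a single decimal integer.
Answer: 426

Derivation:
vaddr = 122 = 0b1111010
Split: l1_idx=3, l2_idx=3, offset=2
L1[3] = 2
L2[2][3] = 53
paddr = 53 * 8 + 2 = 426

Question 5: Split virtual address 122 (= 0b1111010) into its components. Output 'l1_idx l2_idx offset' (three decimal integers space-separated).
vaddr = 122 = 0b1111010
  top 2 bits -> l1_idx = 3
  next 2 bits -> l2_idx = 3
  bottom 3 bits -> offset = 2

Answer: 3 3 2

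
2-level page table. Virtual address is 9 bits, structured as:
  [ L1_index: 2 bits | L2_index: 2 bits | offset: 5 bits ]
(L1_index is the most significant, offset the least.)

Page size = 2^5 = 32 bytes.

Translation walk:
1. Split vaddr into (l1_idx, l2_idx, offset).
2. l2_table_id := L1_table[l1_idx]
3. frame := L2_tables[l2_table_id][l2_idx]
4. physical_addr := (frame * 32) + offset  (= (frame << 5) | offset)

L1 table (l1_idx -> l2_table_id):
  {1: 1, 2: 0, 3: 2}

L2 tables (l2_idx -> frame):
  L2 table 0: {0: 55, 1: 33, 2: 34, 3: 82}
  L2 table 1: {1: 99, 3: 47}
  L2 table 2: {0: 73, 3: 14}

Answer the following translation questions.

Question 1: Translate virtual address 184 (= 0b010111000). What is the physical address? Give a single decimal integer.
vaddr = 184 = 0b010111000
Split: l1_idx=1, l2_idx=1, offset=24
L1[1] = 1
L2[1][1] = 99
paddr = 99 * 32 + 24 = 3192

Answer: 3192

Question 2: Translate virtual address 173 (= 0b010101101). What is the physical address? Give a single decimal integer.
Answer: 3181

Derivation:
vaddr = 173 = 0b010101101
Split: l1_idx=1, l2_idx=1, offset=13
L1[1] = 1
L2[1][1] = 99
paddr = 99 * 32 + 13 = 3181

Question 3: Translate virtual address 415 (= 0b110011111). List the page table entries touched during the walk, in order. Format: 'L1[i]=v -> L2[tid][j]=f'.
Answer: L1[3]=2 -> L2[2][0]=73

Derivation:
vaddr = 415 = 0b110011111
Split: l1_idx=3, l2_idx=0, offset=31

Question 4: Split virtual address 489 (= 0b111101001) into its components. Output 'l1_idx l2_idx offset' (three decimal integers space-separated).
vaddr = 489 = 0b111101001
  top 2 bits -> l1_idx = 3
  next 2 bits -> l2_idx = 3
  bottom 5 bits -> offset = 9

Answer: 3 3 9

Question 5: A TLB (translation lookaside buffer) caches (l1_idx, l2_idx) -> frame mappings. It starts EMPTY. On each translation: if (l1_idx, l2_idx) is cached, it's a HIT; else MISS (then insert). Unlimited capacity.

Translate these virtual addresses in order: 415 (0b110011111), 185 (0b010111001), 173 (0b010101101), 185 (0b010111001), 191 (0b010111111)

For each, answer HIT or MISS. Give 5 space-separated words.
vaddr=415: (3,0) not in TLB -> MISS, insert
vaddr=185: (1,1) not in TLB -> MISS, insert
vaddr=173: (1,1) in TLB -> HIT
vaddr=185: (1,1) in TLB -> HIT
vaddr=191: (1,1) in TLB -> HIT

Answer: MISS MISS HIT HIT HIT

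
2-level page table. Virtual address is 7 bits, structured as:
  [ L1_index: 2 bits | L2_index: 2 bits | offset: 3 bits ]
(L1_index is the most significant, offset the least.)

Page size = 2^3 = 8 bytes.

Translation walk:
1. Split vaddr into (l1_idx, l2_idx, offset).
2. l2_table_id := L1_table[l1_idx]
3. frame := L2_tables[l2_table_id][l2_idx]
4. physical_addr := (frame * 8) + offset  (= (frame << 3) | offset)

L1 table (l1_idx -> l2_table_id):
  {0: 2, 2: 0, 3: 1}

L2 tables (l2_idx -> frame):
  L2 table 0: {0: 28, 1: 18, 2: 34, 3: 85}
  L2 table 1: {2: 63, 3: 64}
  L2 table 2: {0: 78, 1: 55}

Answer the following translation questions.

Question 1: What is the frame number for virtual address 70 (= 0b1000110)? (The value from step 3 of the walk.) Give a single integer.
Answer: 28

Derivation:
vaddr = 70: l1_idx=2, l2_idx=0
L1[2] = 0; L2[0][0] = 28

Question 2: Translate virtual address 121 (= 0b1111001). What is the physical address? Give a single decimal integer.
vaddr = 121 = 0b1111001
Split: l1_idx=3, l2_idx=3, offset=1
L1[3] = 1
L2[1][3] = 64
paddr = 64 * 8 + 1 = 513

Answer: 513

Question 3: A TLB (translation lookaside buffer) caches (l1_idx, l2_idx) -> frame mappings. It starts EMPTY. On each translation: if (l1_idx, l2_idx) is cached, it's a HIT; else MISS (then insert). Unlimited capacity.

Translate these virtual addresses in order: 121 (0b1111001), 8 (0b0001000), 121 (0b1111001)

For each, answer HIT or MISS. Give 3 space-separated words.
vaddr=121: (3,3) not in TLB -> MISS, insert
vaddr=8: (0,1) not in TLB -> MISS, insert
vaddr=121: (3,3) in TLB -> HIT

Answer: MISS MISS HIT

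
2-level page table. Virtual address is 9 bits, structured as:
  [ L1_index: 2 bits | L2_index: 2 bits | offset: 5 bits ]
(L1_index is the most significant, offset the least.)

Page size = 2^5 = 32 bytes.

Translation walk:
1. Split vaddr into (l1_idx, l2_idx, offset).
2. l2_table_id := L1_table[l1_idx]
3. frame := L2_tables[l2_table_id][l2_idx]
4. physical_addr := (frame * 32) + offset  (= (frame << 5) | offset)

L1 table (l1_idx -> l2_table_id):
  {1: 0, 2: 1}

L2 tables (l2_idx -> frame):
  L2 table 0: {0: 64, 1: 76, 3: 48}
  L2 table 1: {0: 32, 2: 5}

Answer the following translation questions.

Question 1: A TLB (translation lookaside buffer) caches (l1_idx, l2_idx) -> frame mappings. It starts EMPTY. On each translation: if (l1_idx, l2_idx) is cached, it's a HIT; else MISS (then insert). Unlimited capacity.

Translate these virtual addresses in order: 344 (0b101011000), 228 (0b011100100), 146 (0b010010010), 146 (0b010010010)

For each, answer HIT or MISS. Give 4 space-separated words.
Answer: MISS MISS MISS HIT

Derivation:
vaddr=344: (2,2) not in TLB -> MISS, insert
vaddr=228: (1,3) not in TLB -> MISS, insert
vaddr=146: (1,0) not in TLB -> MISS, insert
vaddr=146: (1,0) in TLB -> HIT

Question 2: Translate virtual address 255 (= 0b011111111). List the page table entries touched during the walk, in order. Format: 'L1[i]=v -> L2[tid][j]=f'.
vaddr = 255 = 0b011111111
Split: l1_idx=1, l2_idx=3, offset=31

Answer: L1[1]=0 -> L2[0][3]=48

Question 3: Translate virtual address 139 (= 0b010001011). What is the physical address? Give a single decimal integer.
vaddr = 139 = 0b010001011
Split: l1_idx=1, l2_idx=0, offset=11
L1[1] = 0
L2[0][0] = 64
paddr = 64 * 32 + 11 = 2059

Answer: 2059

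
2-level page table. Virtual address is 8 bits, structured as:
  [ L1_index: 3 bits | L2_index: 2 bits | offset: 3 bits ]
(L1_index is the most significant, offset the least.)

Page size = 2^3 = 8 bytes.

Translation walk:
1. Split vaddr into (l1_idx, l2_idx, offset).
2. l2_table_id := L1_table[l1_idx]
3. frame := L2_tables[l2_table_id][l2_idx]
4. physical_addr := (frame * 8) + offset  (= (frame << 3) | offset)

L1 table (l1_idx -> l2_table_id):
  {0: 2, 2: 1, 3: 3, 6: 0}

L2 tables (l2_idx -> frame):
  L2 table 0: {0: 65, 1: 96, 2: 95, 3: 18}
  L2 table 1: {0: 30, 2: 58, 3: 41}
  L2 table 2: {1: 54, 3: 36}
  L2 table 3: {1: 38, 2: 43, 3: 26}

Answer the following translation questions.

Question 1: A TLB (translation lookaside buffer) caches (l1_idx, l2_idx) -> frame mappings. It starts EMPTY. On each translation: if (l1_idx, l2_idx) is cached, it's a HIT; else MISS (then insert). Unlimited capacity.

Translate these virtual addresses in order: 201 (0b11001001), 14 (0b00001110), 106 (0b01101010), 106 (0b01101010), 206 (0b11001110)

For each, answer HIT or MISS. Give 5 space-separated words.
vaddr=201: (6,1) not in TLB -> MISS, insert
vaddr=14: (0,1) not in TLB -> MISS, insert
vaddr=106: (3,1) not in TLB -> MISS, insert
vaddr=106: (3,1) in TLB -> HIT
vaddr=206: (6,1) in TLB -> HIT

Answer: MISS MISS MISS HIT HIT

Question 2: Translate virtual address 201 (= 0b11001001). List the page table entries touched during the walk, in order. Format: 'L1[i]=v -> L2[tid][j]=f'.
Answer: L1[6]=0 -> L2[0][1]=96

Derivation:
vaddr = 201 = 0b11001001
Split: l1_idx=6, l2_idx=1, offset=1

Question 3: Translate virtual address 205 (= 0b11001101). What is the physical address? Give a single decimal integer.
vaddr = 205 = 0b11001101
Split: l1_idx=6, l2_idx=1, offset=5
L1[6] = 0
L2[0][1] = 96
paddr = 96 * 8 + 5 = 773

Answer: 773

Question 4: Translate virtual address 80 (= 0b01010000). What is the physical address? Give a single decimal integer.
Answer: 464

Derivation:
vaddr = 80 = 0b01010000
Split: l1_idx=2, l2_idx=2, offset=0
L1[2] = 1
L2[1][2] = 58
paddr = 58 * 8 + 0 = 464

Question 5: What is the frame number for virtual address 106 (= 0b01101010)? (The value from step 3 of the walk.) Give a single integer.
Answer: 38

Derivation:
vaddr = 106: l1_idx=3, l2_idx=1
L1[3] = 3; L2[3][1] = 38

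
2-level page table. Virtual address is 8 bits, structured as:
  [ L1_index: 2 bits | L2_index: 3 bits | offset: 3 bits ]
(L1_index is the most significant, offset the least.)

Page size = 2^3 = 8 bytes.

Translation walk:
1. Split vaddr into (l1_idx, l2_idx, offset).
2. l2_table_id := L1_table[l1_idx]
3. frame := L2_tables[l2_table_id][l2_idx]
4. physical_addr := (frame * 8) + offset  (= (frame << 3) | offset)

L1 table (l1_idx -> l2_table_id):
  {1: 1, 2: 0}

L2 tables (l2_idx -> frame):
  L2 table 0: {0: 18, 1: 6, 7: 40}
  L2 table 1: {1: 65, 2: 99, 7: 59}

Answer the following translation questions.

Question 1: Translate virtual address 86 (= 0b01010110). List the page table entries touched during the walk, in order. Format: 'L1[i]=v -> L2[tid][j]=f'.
Answer: L1[1]=1 -> L2[1][2]=99

Derivation:
vaddr = 86 = 0b01010110
Split: l1_idx=1, l2_idx=2, offset=6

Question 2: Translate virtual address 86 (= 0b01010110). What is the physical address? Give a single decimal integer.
vaddr = 86 = 0b01010110
Split: l1_idx=1, l2_idx=2, offset=6
L1[1] = 1
L2[1][2] = 99
paddr = 99 * 8 + 6 = 798

Answer: 798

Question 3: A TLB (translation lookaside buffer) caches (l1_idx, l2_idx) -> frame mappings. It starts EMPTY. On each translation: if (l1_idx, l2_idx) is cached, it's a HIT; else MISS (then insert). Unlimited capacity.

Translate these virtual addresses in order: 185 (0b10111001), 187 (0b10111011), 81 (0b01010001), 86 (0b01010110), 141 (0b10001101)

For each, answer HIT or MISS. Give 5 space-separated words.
vaddr=185: (2,7) not in TLB -> MISS, insert
vaddr=187: (2,7) in TLB -> HIT
vaddr=81: (1,2) not in TLB -> MISS, insert
vaddr=86: (1,2) in TLB -> HIT
vaddr=141: (2,1) not in TLB -> MISS, insert

Answer: MISS HIT MISS HIT MISS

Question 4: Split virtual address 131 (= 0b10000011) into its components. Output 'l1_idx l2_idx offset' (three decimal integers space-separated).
Answer: 2 0 3

Derivation:
vaddr = 131 = 0b10000011
  top 2 bits -> l1_idx = 2
  next 3 bits -> l2_idx = 0
  bottom 3 bits -> offset = 3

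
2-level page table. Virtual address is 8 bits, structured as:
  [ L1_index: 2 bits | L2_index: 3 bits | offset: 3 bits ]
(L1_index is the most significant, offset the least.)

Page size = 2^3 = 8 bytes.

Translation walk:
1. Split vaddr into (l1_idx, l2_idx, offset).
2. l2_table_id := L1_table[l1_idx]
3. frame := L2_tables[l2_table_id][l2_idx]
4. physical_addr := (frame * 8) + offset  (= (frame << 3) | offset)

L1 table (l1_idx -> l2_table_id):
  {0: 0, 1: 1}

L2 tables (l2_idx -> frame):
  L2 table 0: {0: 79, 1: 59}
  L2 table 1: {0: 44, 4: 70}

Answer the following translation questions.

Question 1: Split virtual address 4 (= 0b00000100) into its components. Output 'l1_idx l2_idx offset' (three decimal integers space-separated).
Answer: 0 0 4

Derivation:
vaddr = 4 = 0b00000100
  top 2 bits -> l1_idx = 0
  next 3 bits -> l2_idx = 0
  bottom 3 bits -> offset = 4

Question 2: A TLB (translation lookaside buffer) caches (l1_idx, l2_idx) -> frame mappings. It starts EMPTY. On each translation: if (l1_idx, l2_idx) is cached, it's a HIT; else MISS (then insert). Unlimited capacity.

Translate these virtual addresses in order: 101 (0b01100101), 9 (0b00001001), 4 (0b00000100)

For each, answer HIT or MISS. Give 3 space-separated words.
Answer: MISS MISS MISS

Derivation:
vaddr=101: (1,4) not in TLB -> MISS, insert
vaddr=9: (0,1) not in TLB -> MISS, insert
vaddr=4: (0,0) not in TLB -> MISS, insert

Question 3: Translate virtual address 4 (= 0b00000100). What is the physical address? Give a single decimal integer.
vaddr = 4 = 0b00000100
Split: l1_idx=0, l2_idx=0, offset=4
L1[0] = 0
L2[0][0] = 79
paddr = 79 * 8 + 4 = 636

Answer: 636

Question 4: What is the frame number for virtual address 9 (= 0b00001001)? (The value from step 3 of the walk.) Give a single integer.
vaddr = 9: l1_idx=0, l2_idx=1
L1[0] = 0; L2[0][1] = 59

Answer: 59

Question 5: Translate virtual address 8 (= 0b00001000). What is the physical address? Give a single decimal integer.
Answer: 472

Derivation:
vaddr = 8 = 0b00001000
Split: l1_idx=0, l2_idx=1, offset=0
L1[0] = 0
L2[0][1] = 59
paddr = 59 * 8 + 0 = 472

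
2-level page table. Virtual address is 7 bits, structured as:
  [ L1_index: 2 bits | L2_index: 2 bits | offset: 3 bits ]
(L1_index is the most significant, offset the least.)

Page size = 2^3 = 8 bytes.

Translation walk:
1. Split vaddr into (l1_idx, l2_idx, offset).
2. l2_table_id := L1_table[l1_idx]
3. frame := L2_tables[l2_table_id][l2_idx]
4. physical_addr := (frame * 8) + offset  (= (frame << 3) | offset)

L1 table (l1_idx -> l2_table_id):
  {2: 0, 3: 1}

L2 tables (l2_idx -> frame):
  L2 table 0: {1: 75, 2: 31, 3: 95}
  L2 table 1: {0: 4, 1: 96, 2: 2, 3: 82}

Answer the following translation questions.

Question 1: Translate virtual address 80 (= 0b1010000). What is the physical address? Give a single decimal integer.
vaddr = 80 = 0b1010000
Split: l1_idx=2, l2_idx=2, offset=0
L1[2] = 0
L2[0][2] = 31
paddr = 31 * 8 + 0 = 248

Answer: 248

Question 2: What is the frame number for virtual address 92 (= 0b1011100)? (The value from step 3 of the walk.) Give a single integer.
Answer: 95

Derivation:
vaddr = 92: l1_idx=2, l2_idx=3
L1[2] = 0; L2[0][3] = 95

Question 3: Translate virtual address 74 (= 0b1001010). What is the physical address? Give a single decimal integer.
vaddr = 74 = 0b1001010
Split: l1_idx=2, l2_idx=1, offset=2
L1[2] = 0
L2[0][1] = 75
paddr = 75 * 8 + 2 = 602

Answer: 602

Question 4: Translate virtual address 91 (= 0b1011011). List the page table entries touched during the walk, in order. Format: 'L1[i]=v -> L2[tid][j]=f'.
vaddr = 91 = 0b1011011
Split: l1_idx=2, l2_idx=3, offset=3

Answer: L1[2]=0 -> L2[0][3]=95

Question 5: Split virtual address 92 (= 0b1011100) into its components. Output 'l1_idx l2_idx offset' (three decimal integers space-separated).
Answer: 2 3 4

Derivation:
vaddr = 92 = 0b1011100
  top 2 bits -> l1_idx = 2
  next 2 bits -> l2_idx = 3
  bottom 3 bits -> offset = 4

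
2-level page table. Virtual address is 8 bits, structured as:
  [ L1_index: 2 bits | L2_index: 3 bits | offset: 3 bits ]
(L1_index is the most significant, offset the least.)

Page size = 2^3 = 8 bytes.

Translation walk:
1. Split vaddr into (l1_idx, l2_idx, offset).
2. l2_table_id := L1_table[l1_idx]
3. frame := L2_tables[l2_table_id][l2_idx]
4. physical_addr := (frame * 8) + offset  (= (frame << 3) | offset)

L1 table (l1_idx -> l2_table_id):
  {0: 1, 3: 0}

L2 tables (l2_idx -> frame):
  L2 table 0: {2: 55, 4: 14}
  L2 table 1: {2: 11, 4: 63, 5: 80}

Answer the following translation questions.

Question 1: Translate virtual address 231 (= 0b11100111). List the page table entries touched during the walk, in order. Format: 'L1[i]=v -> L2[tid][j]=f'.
Answer: L1[3]=0 -> L2[0][4]=14

Derivation:
vaddr = 231 = 0b11100111
Split: l1_idx=3, l2_idx=4, offset=7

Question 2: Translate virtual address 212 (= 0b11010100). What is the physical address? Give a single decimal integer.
Answer: 444

Derivation:
vaddr = 212 = 0b11010100
Split: l1_idx=3, l2_idx=2, offset=4
L1[3] = 0
L2[0][2] = 55
paddr = 55 * 8 + 4 = 444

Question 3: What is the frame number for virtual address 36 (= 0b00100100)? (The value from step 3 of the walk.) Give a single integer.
vaddr = 36: l1_idx=0, l2_idx=4
L1[0] = 1; L2[1][4] = 63

Answer: 63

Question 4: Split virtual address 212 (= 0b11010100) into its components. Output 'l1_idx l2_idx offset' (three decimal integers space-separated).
vaddr = 212 = 0b11010100
  top 2 bits -> l1_idx = 3
  next 3 bits -> l2_idx = 2
  bottom 3 bits -> offset = 4

Answer: 3 2 4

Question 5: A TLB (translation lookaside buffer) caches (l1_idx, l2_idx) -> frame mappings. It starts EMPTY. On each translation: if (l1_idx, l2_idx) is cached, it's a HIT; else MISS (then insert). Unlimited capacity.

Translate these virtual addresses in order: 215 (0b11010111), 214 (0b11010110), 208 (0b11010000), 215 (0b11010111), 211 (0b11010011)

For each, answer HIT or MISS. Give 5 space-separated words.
vaddr=215: (3,2) not in TLB -> MISS, insert
vaddr=214: (3,2) in TLB -> HIT
vaddr=208: (3,2) in TLB -> HIT
vaddr=215: (3,2) in TLB -> HIT
vaddr=211: (3,2) in TLB -> HIT

Answer: MISS HIT HIT HIT HIT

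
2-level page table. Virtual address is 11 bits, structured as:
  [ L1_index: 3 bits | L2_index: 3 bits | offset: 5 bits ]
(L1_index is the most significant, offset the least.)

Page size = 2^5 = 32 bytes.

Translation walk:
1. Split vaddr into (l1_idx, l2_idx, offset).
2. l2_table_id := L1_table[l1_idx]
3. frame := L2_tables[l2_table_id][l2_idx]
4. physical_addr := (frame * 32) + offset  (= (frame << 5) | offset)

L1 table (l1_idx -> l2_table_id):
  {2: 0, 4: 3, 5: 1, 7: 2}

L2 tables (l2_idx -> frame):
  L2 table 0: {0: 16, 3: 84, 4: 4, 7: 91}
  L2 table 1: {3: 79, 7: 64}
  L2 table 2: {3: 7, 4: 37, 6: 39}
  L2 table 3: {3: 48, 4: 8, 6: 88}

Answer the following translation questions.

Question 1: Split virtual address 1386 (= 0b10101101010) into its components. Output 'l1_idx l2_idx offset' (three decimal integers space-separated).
vaddr = 1386 = 0b10101101010
  top 3 bits -> l1_idx = 5
  next 3 bits -> l2_idx = 3
  bottom 5 bits -> offset = 10

Answer: 5 3 10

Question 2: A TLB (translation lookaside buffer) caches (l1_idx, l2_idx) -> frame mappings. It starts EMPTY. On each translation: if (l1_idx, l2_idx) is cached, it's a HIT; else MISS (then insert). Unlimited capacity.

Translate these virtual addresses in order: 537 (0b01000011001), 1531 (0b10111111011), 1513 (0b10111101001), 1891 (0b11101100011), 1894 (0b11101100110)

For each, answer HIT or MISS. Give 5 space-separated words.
Answer: MISS MISS HIT MISS HIT

Derivation:
vaddr=537: (2,0) not in TLB -> MISS, insert
vaddr=1531: (5,7) not in TLB -> MISS, insert
vaddr=1513: (5,7) in TLB -> HIT
vaddr=1891: (7,3) not in TLB -> MISS, insert
vaddr=1894: (7,3) in TLB -> HIT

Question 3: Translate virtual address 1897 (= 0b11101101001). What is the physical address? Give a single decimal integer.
Answer: 233

Derivation:
vaddr = 1897 = 0b11101101001
Split: l1_idx=7, l2_idx=3, offset=9
L1[7] = 2
L2[2][3] = 7
paddr = 7 * 32 + 9 = 233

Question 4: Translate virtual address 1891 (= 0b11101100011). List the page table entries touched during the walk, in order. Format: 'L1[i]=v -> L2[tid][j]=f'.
Answer: L1[7]=2 -> L2[2][3]=7

Derivation:
vaddr = 1891 = 0b11101100011
Split: l1_idx=7, l2_idx=3, offset=3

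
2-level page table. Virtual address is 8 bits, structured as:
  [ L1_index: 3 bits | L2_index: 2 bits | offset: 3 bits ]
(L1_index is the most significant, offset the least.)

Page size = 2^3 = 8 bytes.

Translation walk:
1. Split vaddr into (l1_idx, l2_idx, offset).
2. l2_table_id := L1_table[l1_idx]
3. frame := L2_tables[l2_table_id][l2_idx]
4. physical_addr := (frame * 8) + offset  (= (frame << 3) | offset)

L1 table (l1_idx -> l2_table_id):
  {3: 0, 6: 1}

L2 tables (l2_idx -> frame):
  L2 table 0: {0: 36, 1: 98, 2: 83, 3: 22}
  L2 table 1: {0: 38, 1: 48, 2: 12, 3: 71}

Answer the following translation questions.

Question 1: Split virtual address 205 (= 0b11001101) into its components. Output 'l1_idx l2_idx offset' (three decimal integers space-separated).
vaddr = 205 = 0b11001101
  top 3 bits -> l1_idx = 6
  next 2 bits -> l2_idx = 1
  bottom 3 bits -> offset = 5

Answer: 6 1 5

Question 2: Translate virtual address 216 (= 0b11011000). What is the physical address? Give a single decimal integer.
vaddr = 216 = 0b11011000
Split: l1_idx=6, l2_idx=3, offset=0
L1[6] = 1
L2[1][3] = 71
paddr = 71 * 8 + 0 = 568

Answer: 568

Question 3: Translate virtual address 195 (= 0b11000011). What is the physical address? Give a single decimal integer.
Answer: 307

Derivation:
vaddr = 195 = 0b11000011
Split: l1_idx=6, l2_idx=0, offset=3
L1[6] = 1
L2[1][0] = 38
paddr = 38 * 8 + 3 = 307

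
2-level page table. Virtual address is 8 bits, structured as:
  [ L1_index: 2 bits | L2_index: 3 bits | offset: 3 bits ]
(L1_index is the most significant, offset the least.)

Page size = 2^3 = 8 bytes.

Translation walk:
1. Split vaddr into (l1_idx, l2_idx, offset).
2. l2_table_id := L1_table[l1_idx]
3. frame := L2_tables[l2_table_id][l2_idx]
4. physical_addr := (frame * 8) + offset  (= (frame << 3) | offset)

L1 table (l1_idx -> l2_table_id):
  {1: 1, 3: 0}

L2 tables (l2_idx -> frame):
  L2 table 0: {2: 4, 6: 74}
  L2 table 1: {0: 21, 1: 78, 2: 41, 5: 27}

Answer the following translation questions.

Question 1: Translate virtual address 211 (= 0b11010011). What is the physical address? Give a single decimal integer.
vaddr = 211 = 0b11010011
Split: l1_idx=3, l2_idx=2, offset=3
L1[3] = 0
L2[0][2] = 4
paddr = 4 * 8 + 3 = 35

Answer: 35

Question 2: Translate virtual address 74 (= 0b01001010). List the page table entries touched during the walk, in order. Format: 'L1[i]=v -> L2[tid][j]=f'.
Answer: L1[1]=1 -> L2[1][1]=78

Derivation:
vaddr = 74 = 0b01001010
Split: l1_idx=1, l2_idx=1, offset=2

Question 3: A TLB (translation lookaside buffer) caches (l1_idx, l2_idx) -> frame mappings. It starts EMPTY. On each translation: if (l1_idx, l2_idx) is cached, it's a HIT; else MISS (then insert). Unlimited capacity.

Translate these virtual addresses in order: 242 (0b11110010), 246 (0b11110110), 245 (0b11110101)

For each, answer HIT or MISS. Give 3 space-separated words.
Answer: MISS HIT HIT

Derivation:
vaddr=242: (3,6) not in TLB -> MISS, insert
vaddr=246: (3,6) in TLB -> HIT
vaddr=245: (3,6) in TLB -> HIT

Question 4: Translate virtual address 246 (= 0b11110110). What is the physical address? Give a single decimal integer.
vaddr = 246 = 0b11110110
Split: l1_idx=3, l2_idx=6, offset=6
L1[3] = 0
L2[0][6] = 74
paddr = 74 * 8 + 6 = 598

Answer: 598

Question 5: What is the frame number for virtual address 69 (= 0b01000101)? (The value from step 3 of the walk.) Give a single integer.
Answer: 21

Derivation:
vaddr = 69: l1_idx=1, l2_idx=0
L1[1] = 1; L2[1][0] = 21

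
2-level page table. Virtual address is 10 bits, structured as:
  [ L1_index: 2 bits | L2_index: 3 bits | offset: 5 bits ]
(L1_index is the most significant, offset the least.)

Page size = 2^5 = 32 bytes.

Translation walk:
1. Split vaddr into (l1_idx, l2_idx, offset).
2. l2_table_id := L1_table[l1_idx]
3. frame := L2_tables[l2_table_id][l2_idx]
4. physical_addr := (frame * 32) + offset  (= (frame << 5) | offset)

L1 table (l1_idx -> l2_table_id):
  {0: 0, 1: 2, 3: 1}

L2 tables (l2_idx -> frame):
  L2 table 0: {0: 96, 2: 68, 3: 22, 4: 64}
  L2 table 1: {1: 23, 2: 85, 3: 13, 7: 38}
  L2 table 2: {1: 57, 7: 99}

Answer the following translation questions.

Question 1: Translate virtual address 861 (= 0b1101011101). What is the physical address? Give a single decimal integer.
Answer: 2749

Derivation:
vaddr = 861 = 0b1101011101
Split: l1_idx=3, l2_idx=2, offset=29
L1[3] = 1
L2[1][2] = 85
paddr = 85 * 32 + 29 = 2749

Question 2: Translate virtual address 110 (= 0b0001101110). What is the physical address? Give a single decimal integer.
vaddr = 110 = 0b0001101110
Split: l1_idx=0, l2_idx=3, offset=14
L1[0] = 0
L2[0][3] = 22
paddr = 22 * 32 + 14 = 718

Answer: 718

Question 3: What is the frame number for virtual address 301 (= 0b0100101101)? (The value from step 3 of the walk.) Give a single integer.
vaddr = 301: l1_idx=1, l2_idx=1
L1[1] = 2; L2[2][1] = 57

Answer: 57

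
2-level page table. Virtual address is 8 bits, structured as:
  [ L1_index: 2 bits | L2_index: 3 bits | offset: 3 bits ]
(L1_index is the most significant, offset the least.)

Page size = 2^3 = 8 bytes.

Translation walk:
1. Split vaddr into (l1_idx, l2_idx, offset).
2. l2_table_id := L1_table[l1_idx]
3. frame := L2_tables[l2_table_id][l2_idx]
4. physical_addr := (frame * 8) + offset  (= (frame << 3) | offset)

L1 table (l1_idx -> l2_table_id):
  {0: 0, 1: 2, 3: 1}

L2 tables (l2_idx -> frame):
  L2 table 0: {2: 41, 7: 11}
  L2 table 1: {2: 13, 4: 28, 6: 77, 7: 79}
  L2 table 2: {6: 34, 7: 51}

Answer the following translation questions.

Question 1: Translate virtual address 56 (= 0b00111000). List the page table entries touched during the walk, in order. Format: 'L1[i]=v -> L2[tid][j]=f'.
Answer: L1[0]=0 -> L2[0][7]=11

Derivation:
vaddr = 56 = 0b00111000
Split: l1_idx=0, l2_idx=7, offset=0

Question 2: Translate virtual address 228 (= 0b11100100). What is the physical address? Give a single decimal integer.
Answer: 228

Derivation:
vaddr = 228 = 0b11100100
Split: l1_idx=3, l2_idx=4, offset=4
L1[3] = 1
L2[1][4] = 28
paddr = 28 * 8 + 4 = 228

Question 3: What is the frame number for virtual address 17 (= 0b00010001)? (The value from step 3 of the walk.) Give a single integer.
Answer: 41

Derivation:
vaddr = 17: l1_idx=0, l2_idx=2
L1[0] = 0; L2[0][2] = 41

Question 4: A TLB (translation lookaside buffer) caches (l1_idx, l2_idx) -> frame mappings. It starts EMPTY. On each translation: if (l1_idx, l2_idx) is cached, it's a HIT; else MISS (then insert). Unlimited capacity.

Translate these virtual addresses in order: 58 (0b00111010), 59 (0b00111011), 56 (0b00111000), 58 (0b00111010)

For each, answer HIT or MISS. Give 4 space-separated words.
Answer: MISS HIT HIT HIT

Derivation:
vaddr=58: (0,7) not in TLB -> MISS, insert
vaddr=59: (0,7) in TLB -> HIT
vaddr=56: (0,7) in TLB -> HIT
vaddr=58: (0,7) in TLB -> HIT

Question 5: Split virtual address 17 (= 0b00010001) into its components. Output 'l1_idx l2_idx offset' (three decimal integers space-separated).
Answer: 0 2 1

Derivation:
vaddr = 17 = 0b00010001
  top 2 bits -> l1_idx = 0
  next 3 bits -> l2_idx = 2
  bottom 3 bits -> offset = 1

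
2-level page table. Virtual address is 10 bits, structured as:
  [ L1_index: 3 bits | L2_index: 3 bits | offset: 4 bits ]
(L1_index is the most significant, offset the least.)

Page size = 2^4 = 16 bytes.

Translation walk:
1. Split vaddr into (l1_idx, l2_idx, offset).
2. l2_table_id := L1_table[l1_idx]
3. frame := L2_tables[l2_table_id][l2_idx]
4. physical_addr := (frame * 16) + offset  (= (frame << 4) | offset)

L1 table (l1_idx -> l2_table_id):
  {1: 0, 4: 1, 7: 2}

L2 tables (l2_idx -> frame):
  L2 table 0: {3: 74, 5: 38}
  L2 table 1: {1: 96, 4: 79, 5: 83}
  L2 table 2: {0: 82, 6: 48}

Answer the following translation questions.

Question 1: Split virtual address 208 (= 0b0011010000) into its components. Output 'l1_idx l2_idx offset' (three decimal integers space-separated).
vaddr = 208 = 0b0011010000
  top 3 bits -> l1_idx = 1
  next 3 bits -> l2_idx = 5
  bottom 4 bits -> offset = 0

Answer: 1 5 0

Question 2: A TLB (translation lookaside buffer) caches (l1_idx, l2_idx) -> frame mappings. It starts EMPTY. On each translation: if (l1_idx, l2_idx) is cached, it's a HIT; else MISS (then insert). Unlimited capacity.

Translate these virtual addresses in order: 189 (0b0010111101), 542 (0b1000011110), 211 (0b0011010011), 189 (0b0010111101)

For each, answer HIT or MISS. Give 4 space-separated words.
Answer: MISS MISS MISS HIT

Derivation:
vaddr=189: (1,3) not in TLB -> MISS, insert
vaddr=542: (4,1) not in TLB -> MISS, insert
vaddr=211: (1,5) not in TLB -> MISS, insert
vaddr=189: (1,3) in TLB -> HIT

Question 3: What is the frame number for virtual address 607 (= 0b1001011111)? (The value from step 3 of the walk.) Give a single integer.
vaddr = 607: l1_idx=4, l2_idx=5
L1[4] = 1; L2[1][5] = 83

Answer: 83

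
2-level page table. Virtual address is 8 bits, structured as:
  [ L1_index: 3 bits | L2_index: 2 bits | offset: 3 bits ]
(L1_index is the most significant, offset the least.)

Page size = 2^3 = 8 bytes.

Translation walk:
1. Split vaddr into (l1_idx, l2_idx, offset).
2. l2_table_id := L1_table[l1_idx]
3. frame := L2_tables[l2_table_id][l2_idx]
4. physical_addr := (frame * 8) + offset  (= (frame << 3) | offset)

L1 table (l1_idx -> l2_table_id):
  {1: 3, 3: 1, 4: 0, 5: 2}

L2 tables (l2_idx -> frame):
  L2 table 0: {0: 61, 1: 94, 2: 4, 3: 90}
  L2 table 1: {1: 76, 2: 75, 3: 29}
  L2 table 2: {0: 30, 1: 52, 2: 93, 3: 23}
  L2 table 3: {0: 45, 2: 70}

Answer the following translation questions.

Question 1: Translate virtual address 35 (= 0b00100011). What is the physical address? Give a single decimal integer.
Answer: 363

Derivation:
vaddr = 35 = 0b00100011
Split: l1_idx=1, l2_idx=0, offset=3
L1[1] = 3
L2[3][0] = 45
paddr = 45 * 8 + 3 = 363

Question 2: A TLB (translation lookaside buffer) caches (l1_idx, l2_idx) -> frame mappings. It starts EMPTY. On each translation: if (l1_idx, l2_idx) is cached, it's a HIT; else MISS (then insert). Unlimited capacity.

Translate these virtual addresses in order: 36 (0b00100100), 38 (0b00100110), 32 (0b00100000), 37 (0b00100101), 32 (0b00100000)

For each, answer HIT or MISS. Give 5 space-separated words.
vaddr=36: (1,0) not in TLB -> MISS, insert
vaddr=38: (1,0) in TLB -> HIT
vaddr=32: (1,0) in TLB -> HIT
vaddr=37: (1,0) in TLB -> HIT
vaddr=32: (1,0) in TLB -> HIT

Answer: MISS HIT HIT HIT HIT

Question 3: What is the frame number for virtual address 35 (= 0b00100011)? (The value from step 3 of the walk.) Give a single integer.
vaddr = 35: l1_idx=1, l2_idx=0
L1[1] = 3; L2[3][0] = 45

Answer: 45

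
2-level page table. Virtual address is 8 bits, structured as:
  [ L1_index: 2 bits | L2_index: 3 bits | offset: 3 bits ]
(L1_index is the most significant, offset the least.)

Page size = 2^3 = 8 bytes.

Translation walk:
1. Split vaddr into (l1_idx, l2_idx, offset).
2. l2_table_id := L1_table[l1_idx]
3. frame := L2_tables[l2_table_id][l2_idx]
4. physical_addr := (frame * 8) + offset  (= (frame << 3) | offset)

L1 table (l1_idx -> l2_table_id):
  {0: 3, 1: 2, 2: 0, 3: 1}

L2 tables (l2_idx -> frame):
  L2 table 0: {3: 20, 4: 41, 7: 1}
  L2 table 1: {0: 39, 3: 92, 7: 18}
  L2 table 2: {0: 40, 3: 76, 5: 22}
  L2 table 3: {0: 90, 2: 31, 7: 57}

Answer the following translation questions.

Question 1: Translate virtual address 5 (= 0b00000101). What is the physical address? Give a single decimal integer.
Answer: 725

Derivation:
vaddr = 5 = 0b00000101
Split: l1_idx=0, l2_idx=0, offset=5
L1[0] = 3
L2[3][0] = 90
paddr = 90 * 8 + 5 = 725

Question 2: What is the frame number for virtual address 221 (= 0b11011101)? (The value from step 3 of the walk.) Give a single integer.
Answer: 92

Derivation:
vaddr = 221: l1_idx=3, l2_idx=3
L1[3] = 1; L2[1][3] = 92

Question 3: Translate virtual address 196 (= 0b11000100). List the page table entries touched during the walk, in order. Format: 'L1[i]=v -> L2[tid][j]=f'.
Answer: L1[3]=1 -> L2[1][0]=39

Derivation:
vaddr = 196 = 0b11000100
Split: l1_idx=3, l2_idx=0, offset=4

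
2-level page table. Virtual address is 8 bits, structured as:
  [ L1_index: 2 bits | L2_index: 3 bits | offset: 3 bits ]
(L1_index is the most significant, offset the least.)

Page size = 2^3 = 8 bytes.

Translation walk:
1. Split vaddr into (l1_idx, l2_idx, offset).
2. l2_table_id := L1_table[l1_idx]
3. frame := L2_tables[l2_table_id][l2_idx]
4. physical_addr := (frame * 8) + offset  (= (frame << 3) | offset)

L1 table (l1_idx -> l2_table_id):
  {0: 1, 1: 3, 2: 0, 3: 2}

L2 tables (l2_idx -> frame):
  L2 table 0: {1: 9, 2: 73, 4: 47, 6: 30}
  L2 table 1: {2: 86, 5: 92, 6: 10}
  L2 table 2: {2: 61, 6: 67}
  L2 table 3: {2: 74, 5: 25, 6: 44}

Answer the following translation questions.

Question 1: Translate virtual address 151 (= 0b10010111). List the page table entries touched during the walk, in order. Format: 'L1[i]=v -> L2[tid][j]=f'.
Answer: L1[2]=0 -> L2[0][2]=73

Derivation:
vaddr = 151 = 0b10010111
Split: l1_idx=2, l2_idx=2, offset=7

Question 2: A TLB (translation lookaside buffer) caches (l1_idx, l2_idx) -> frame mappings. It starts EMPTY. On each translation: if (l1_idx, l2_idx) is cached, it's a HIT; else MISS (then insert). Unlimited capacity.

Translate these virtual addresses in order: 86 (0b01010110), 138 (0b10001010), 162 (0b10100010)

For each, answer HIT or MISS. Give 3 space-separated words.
vaddr=86: (1,2) not in TLB -> MISS, insert
vaddr=138: (2,1) not in TLB -> MISS, insert
vaddr=162: (2,4) not in TLB -> MISS, insert

Answer: MISS MISS MISS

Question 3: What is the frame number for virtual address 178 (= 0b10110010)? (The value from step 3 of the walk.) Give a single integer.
Answer: 30

Derivation:
vaddr = 178: l1_idx=2, l2_idx=6
L1[2] = 0; L2[0][6] = 30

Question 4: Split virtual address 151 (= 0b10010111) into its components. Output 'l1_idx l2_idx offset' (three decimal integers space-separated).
Answer: 2 2 7

Derivation:
vaddr = 151 = 0b10010111
  top 2 bits -> l1_idx = 2
  next 3 bits -> l2_idx = 2
  bottom 3 bits -> offset = 7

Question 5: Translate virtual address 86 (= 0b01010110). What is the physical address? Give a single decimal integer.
Answer: 598

Derivation:
vaddr = 86 = 0b01010110
Split: l1_idx=1, l2_idx=2, offset=6
L1[1] = 3
L2[3][2] = 74
paddr = 74 * 8 + 6 = 598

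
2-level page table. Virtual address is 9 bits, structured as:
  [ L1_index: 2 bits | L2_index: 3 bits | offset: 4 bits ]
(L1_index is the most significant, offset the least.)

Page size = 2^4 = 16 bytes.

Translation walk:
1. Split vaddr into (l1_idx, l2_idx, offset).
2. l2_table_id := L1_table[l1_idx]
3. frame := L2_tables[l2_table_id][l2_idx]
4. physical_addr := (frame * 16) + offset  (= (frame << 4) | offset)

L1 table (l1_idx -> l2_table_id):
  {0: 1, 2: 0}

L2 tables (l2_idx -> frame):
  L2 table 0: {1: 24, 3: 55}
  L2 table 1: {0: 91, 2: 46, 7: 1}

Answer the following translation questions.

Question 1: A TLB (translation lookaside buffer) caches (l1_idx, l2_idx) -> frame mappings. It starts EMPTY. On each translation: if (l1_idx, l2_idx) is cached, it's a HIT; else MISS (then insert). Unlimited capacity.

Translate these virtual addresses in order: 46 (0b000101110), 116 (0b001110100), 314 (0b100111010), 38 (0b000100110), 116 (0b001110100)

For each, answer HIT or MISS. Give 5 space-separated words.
Answer: MISS MISS MISS HIT HIT

Derivation:
vaddr=46: (0,2) not in TLB -> MISS, insert
vaddr=116: (0,7) not in TLB -> MISS, insert
vaddr=314: (2,3) not in TLB -> MISS, insert
vaddr=38: (0,2) in TLB -> HIT
vaddr=116: (0,7) in TLB -> HIT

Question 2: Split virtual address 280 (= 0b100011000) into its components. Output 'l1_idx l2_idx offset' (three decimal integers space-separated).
Answer: 2 1 8

Derivation:
vaddr = 280 = 0b100011000
  top 2 bits -> l1_idx = 2
  next 3 bits -> l2_idx = 1
  bottom 4 bits -> offset = 8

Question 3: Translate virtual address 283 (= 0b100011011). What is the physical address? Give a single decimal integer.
vaddr = 283 = 0b100011011
Split: l1_idx=2, l2_idx=1, offset=11
L1[2] = 0
L2[0][1] = 24
paddr = 24 * 16 + 11 = 395

Answer: 395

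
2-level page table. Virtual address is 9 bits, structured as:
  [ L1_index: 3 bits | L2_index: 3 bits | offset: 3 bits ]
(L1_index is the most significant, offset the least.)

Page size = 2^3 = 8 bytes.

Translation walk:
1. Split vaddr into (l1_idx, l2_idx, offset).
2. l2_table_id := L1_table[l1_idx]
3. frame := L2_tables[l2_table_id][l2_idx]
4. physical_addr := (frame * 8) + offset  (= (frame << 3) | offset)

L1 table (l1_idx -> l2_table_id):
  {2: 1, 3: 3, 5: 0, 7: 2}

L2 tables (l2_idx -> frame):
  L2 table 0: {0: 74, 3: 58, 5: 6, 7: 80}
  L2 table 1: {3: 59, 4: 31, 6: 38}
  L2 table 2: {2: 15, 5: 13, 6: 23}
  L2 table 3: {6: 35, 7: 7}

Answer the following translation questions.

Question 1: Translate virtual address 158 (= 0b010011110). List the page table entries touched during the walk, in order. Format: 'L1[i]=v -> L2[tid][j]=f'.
Answer: L1[2]=1 -> L2[1][3]=59

Derivation:
vaddr = 158 = 0b010011110
Split: l1_idx=2, l2_idx=3, offset=6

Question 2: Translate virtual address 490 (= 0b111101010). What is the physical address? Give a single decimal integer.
Answer: 106

Derivation:
vaddr = 490 = 0b111101010
Split: l1_idx=7, l2_idx=5, offset=2
L1[7] = 2
L2[2][5] = 13
paddr = 13 * 8 + 2 = 106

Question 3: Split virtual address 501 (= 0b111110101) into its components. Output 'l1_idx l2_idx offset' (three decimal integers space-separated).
Answer: 7 6 5

Derivation:
vaddr = 501 = 0b111110101
  top 3 bits -> l1_idx = 7
  next 3 bits -> l2_idx = 6
  bottom 3 bits -> offset = 5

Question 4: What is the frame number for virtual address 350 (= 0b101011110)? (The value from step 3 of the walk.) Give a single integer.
Answer: 58

Derivation:
vaddr = 350: l1_idx=5, l2_idx=3
L1[5] = 0; L2[0][3] = 58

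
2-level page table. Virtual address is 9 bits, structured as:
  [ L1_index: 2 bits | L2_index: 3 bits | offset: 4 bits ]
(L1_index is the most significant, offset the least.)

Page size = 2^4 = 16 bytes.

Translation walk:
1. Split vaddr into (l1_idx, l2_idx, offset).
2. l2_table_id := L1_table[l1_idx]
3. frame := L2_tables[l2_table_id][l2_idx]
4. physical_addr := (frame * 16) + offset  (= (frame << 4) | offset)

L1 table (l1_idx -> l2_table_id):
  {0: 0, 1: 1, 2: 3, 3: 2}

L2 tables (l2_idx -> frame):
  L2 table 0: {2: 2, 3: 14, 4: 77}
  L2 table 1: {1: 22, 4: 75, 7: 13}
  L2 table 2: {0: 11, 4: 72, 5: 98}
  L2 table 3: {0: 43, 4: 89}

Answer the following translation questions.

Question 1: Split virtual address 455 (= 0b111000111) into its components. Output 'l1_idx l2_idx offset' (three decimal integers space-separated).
vaddr = 455 = 0b111000111
  top 2 bits -> l1_idx = 3
  next 3 bits -> l2_idx = 4
  bottom 4 bits -> offset = 7

Answer: 3 4 7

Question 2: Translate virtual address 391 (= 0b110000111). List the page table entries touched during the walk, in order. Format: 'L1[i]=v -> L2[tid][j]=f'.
vaddr = 391 = 0b110000111
Split: l1_idx=3, l2_idx=0, offset=7

Answer: L1[3]=2 -> L2[2][0]=11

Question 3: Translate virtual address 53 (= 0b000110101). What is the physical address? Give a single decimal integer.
vaddr = 53 = 0b000110101
Split: l1_idx=0, l2_idx=3, offset=5
L1[0] = 0
L2[0][3] = 14
paddr = 14 * 16 + 5 = 229

Answer: 229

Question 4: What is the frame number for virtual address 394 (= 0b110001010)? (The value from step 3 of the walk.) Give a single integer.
Answer: 11

Derivation:
vaddr = 394: l1_idx=3, l2_idx=0
L1[3] = 2; L2[2][0] = 11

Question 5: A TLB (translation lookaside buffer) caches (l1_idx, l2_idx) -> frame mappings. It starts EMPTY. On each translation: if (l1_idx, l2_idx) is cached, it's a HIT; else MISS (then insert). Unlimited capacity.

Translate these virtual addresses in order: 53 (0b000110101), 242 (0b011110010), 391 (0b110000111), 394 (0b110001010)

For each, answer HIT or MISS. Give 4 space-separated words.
vaddr=53: (0,3) not in TLB -> MISS, insert
vaddr=242: (1,7) not in TLB -> MISS, insert
vaddr=391: (3,0) not in TLB -> MISS, insert
vaddr=394: (3,0) in TLB -> HIT

Answer: MISS MISS MISS HIT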